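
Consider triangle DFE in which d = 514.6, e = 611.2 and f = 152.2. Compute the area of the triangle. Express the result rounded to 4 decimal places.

area ≈ 32798.8262

Semiperimeter s = (514.6 + 152.2 + 611.2)/2 = 639.
Heron's formula: area = √(639·124.4·486.8·27.8) ≈ 32799.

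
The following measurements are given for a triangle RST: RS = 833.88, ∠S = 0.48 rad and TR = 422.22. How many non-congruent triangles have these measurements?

RS·sin S = 833.88·sin(0.48 rad) ≈ 385.1.
Since RS sin S < TR < RS (385.1 < 422.22 < 833.88), two triangles exist.

2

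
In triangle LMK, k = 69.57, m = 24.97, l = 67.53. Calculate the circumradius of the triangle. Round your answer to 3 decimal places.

By the law of cosines, cos L = (m² + k² − l²) / (2·m·k) ≈ 0.25996, so ∠L ≈ 74.93°.
Circumradius = l/(2 sin L) ≈ 34.967.

R ≈ 34.967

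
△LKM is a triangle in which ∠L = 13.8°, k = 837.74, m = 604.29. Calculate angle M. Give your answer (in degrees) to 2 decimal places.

By the law of cosines, l² = k² + m² − 2·k·m·cos L = 83725, so l ≈ 289.35.
Law of cosines again: cos M = (l² + k² − m²)/(2·l·k) ≈ 0.86709, so ∠M ≈ 29.88°.

29.88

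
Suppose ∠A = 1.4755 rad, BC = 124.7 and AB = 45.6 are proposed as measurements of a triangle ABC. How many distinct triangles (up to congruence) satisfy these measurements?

AB·sin A = 45.6·sin(1.4755 rad) ≈ 45.39.
Since BC ≥ AB, exactly one triangle exists.

1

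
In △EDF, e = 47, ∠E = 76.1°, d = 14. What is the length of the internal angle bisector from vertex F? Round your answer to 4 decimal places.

15.6370

Law of sines: sin D = d·sin E/e ≈ 0.28915.
Since e ≥ d, only the acute value applies: ∠D ≈ 16.81°.
Then ∠F = 180° − ∠E − ∠D ≈ 87.09°.
Law of sines gives f = e·sin F/sin E ≈ 48.356.
The bisector from F has length 2·e·d·cos(∠F/2)/(e+d) ≈ 15.637.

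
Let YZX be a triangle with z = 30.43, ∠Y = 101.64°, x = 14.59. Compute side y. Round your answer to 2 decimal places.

36.30

By the law of cosines, y² = z² + x² − 2·z·x·cos Y = 1318, so y ≈ 36.304.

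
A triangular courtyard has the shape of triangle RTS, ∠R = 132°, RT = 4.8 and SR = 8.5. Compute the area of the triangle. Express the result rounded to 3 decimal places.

15.160

Area = ½·SR·RT·sin R ≈ 15.16.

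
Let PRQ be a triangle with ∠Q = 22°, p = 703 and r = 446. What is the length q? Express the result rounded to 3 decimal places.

By the law of cosines, q² = p² + r² − 2·p·r·cos Q = 1.1171e+05, so q ≈ 334.23.

334.231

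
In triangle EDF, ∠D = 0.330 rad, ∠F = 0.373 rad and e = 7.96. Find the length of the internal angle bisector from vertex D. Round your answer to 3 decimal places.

t_D ≈ 5.661

The third angle is ∠E = π − ∠D − ∠F = 2.439 rad.
Law of sines: d = e·sin D/sin E ≈ 3.9897.
Law of sines: f = e·sin F/sin E ≈ 4.4867.
The bisector from D has length 2·f·e·cos(∠D/2)/(f+e) ≈ 5.6608.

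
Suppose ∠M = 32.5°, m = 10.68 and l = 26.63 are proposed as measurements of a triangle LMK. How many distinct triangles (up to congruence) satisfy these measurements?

l·sin M = 26.63·sin(32.5°) ≈ 14.31.
Since m = 10.68 < 14.31 = l sin M, no triangle exists.

0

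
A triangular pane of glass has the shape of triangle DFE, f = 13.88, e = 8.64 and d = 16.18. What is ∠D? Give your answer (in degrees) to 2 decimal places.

∠D ≈ 88.68°

By the law of cosines, cos D = (f² + e² − d²) / (2·f·e) ≈ 0.02298, so ∠D ≈ 88.68°.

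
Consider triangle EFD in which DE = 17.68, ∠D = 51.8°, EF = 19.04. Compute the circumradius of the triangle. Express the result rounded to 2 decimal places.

Law of sines: sin F = DE·sin D/EF ≈ 0.72972.
Since EF ≥ DE, only the acute value applies: ∠F ≈ 46.86°.
Then ∠E = 180° − ∠D − ∠F ≈ 81.34°.
Law of sines gives FD = EF·sin E/sin D ≈ 23.952.
Circumradius = EF/(2 sin D) ≈ 12.114.

12.11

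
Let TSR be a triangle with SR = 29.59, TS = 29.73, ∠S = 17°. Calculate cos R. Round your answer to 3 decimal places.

cos R ≈ 0.132

By the law of cosines, RT² = TS² + SR² − 2·TS·SR·cos S = 76.898, so RT ≈ 8.7691.
Law of cosines again: cos R = (SR² + RT² − TS²)/(2·SR·RT) ≈ 0.13217, so ∠R ≈ 82.40°.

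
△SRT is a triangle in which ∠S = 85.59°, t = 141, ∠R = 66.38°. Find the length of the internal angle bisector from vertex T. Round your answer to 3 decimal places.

277.989

The third angle is ∠T = 180° − ∠S − ∠R = 28.03°.
Law of sines: s = t·sin S/sin T ≈ 299.15.
Law of sines: r = t·sin R/sin T ≈ 274.91.
The bisector from T has length 2·s·r·cos(∠T/2)/(s+r) ≈ 277.99.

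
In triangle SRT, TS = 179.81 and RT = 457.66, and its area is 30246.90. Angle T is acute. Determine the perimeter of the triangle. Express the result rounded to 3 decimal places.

From area = ½·RT·TS·sin T, we get sin T = 2·area/(RT·TS) ≈ 0.73511.
Taking the acute solution, ∠T ≈ 47.32°.
Law of cosines then gives SR ≈ 360.84.
Perimeter = 457.66 + 179.81 + 360.84 = 998.31.

998.310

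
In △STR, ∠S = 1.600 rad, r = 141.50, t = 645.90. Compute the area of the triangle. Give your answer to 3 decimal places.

Area = ½·t·r·sin S ≈ 45678.

area ≈ 45677.940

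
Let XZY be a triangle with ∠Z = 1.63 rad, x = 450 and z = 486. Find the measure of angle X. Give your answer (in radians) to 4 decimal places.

Law of sines: sin X = x·sin Z/z ≈ 0.92430.
Since z ≥ x, only the acute value applies: ∠X ≈ 1.179 rad.
Then ∠Y = π − ∠Z − ∠X ≈ 0.332 rad.

∠X ≈ 1.1792 rad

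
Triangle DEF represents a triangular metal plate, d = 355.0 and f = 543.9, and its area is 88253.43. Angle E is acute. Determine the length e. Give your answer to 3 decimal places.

From area = ½·f·d·sin E, we get sin E = 2·area/(f·d) ≈ 0.91414.
Taking the acute solution, ∠E ≈ 66.08°.
Law of cosines then gives e ≈ 515.08.

515.075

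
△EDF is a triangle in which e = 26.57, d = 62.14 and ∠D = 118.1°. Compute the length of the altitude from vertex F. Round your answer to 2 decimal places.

h_F ≈ 23.44

Law of sines: sin E = e·sin D/d ≈ 0.37718.
Since d ≥ e, only the acute value applies: ∠E ≈ 22.16°.
Then ∠F = 180° − ∠D − ∠E ≈ 39.74°.
Law of sines gives f = d·sin F/sin D ≈ 45.035.
Area = ½·d·e·sin F ≈ 527.77.
The altitude from F has length 2·area/f ≈ 23.438.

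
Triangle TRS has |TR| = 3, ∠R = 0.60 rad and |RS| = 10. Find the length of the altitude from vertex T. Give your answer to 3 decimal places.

By the law of cosines, |ST|² = |TR|² + |RS|² − 2·|TR|·|RS|·cos R = 59.48, so |ST| ≈ 7.7123.
Area = ½·|TR|·|RS|·sin R ≈ 8.4696.
The altitude from T has length 2·area/|RS| ≈ 1.6939.

h_T ≈ 1.694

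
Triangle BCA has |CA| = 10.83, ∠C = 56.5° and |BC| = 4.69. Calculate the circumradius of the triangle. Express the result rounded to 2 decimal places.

By the law of cosines, |AB|² = |BC|² + |CA|² − 2·|BC|·|CA|·cos C = 83.216, so |AB| ≈ 9.1223.
Area = ½·|BC|·|CA|·sin C ≈ 21.178.
Circumradius = |AB|/(2 sin C) ≈ 5.4698.

5.47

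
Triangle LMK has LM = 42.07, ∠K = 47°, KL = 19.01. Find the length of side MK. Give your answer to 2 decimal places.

Law of sines: sin M = KL·sin K/LM ≈ 0.33047.
Since LM ≥ KL, only the acute value applies: ∠M ≈ 19.30°.
Then ∠L = 180° − ∠K − ∠M ≈ 113.70°.
Law of sines gives MK = LM·sin L/sin K ≈ 52.671.

52.67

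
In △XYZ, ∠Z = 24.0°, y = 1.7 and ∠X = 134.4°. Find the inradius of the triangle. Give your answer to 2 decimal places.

0.33

The third angle is ∠Y = 180° − ∠Z − ∠X = 21.60°.
Law of sines: x = y·sin X/sin Y ≈ 3.2994.
Law of sines: z = y·sin Z/sin Y ≈ 1.8783.
Area = ½·y·x·sin Z ≈ 1.1407.
Semiperimeter s = (3.2994+1.7+1.8783)/2 = 3.4389.
Inradius = area/s = 1.1407/3.4389 ≈ 0.33171.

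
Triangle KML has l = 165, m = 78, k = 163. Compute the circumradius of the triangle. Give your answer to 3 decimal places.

By the law of cosines, cos K = (m² + l² − k²) / (2·m·l) ≈ 0.26185, so ∠K ≈ 74.82°.
Circumradius = k/(2 sin K) ≈ 84.446.

84.446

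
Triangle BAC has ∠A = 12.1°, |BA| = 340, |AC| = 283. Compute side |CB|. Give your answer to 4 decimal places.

By the law of cosines, |CB|² = |BA|² + |AC|² − 2·|BA|·|AC|·cos A = 7524.4, so |CB| ≈ 86.743.

86.7433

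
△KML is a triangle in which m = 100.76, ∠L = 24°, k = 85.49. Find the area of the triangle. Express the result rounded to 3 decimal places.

Area = ½·k·m·sin L ≈ 1751.8.

1751.809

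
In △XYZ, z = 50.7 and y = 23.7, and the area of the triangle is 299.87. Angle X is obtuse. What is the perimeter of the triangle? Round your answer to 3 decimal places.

From area = ½·y·z·sin X, we get sin X = 2·area/(y·z) ≈ 0.49912.
Taking the obtuse solution, ∠X ≈ 150.06°.
Law of cosines then gives x ≈ 72.212.
Perimeter = 72.212 + 23.7 + 50.7 = 146.61.

perimeter ≈ 146.612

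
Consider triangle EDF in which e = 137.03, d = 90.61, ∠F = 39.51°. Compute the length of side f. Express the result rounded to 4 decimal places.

By the law of cosines, f² = e² + d² − 2·e·d·cos F = 7828.7, so f ≈ 88.48.

88.4801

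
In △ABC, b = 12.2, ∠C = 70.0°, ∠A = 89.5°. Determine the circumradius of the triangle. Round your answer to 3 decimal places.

R ≈ 17.418

The third angle is ∠B = 180° − ∠C − ∠A = 20.50°.
Law of sines: a = b·sin A/sin B ≈ 34.835.
Law of sines: c = b·sin C/sin B ≈ 32.736.
Circumradius = b/(2 sin B) ≈ 17.418.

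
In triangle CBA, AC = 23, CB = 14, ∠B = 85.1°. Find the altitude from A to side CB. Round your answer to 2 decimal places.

Law of sines: sin A = CB·sin B/AC ≈ 0.60647.
Since AC ≥ CB, only the acute value applies: ∠A ≈ 37.33°.
Then ∠C = 180° − ∠B − ∠A ≈ 57.57°.
Law of sines gives BA = AC·sin C/sin B ≈ 19.483.
Area = ½·AC·CB·sin C ≈ 135.88.
The altitude from A has length 2·area/CB ≈ 19.412.

19.41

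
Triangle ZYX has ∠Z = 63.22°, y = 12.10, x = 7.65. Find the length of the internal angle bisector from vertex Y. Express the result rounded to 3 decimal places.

By the law of cosines, z² = y² + x² − 2·y·x·cos Z = 121.52, so z ≈ 11.024.
Law of cosines again: cos Y = (x² + z² − y²)/(2·x·z) ≈ 0.19940, so ∠Y ≈ 78.50°.
The bisector from Y has length 2·x·z·cos(∠Y/2)/(x+z) ≈ 6.9945.

t_Y ≈ 6.994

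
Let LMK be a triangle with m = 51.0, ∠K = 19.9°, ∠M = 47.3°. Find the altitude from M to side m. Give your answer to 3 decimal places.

The third angle is ∠L = 180° − ∠M − ∠K = 112.80°.
Law of sines: l = m·sin L/sin M ≈ 63.973.
Law of sines: k = m·sin K/sin M ≈ 23.621.
Area = ½·m·l·sin K ≈ 555.27.
The altitude from M has length 2·area/m ≈ 21.775.

h_M ≈ 21.775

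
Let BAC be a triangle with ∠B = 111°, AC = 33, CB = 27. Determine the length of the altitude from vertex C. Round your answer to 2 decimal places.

Law of sines: sin A = CB·sin B/AC ≈ 0.76384.
Since AC ≥ CB, only the acute value applies: ∠A ≈ 49.80°.
Then ∠C = 180° − ∠B − ∠A ≈ 19.20°.
Law of sines gives BA = AC·sin C/sin B ≈ 11.623.
Area = ½·AC·CB·sin C ≈ 146.48.
The altitude from C has length 2·area/BA ≈ 25.207.

h_C ≈ 25.21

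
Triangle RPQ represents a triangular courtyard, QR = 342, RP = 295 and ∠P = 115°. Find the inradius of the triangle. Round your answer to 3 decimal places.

r ≈ 32.644

Law of sines: sin Q = RP·sin P/QR ≈ 0.78176.
Since QR ≥ RP, only the acute value applies: ∠Q ≈ 51.42°.
Then ∠R = 180° − ∠P − ∠Q ≈ 13.58°.
Law of sines gives PQ = QR·sin R/sin P ≈ 88.593.
Area = ½·QR·RP·sin R ≈ 11843.
Semiperimeter s = (88.593+342+295)/2 = 362.8.
Inradius = area/s = 11843/362.8 ≈ 32.644.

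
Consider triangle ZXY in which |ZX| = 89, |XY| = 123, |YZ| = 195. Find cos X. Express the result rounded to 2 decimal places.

-0.68

By the law of cosines, cos X = (|ZX|² + |XY|² − |YZ|²) / (2·|ZX|·|XY|) ≈ -0.68398, so ∠X ≈ 133.16°.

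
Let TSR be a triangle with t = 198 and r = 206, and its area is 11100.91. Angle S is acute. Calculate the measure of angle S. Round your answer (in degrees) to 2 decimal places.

32.98

From area = ½·r·t·sin S, we get sin S = 2·area/(r·t) ≈ 0.54432.
Taking the acute solution, ∠S ≈ 32.98°.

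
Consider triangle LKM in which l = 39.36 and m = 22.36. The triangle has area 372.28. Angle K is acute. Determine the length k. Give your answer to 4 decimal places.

From area = ½·m·l·sin K, we get sin K = 2·area/(m·l) ≈ 0.84600.
Taking the acute solution, ∠K ≈ 57.78°.
Law of cosines then gives k ≈ 33.327.

33.3271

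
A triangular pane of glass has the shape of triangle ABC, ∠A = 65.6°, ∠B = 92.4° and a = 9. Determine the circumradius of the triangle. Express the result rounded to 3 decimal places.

The third angle is ∠C = 180° − ∠A − ∠B = 22.00°.
Law of sines: b = a·sin B/sin A ≈ 9.874.
Law of sines: c = a·sin C/sin A ≈ 3.7021.
Circumradius = a/(2 sin A) ≈ 4.9413.

R ≈ 4.941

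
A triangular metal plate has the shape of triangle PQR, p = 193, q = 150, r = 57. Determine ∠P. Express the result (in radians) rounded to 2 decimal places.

∠P ≈ 2.31 rad

By the law of cosines, cos P = (q² + r² − p²) / (2·q·r) ≈ -0.67251, so ∠P ≈ 2.308 rad.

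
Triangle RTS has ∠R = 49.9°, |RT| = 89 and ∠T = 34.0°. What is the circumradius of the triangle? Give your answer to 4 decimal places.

44.7534

The third angle is ∠S = 180° − ∠R − ∠T = 96.10°.
Law of sines: |TS| = |RT|·sin R/sin S ≈ 68.466.
Law of sines: |SR| = |RT|·sin T/sin S ≈ 50.052.
Circumradius = |RT|/(2 sin S) ≈ 44.753.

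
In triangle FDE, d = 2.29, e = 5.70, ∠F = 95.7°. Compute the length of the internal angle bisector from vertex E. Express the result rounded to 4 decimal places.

t_E ≈ 2.8659

By the law of cosines, f² = d² + e² − 2·d·e·cos F = 40.327, so f ≈ 6.3503.
Law of cosines again: cos E = (f² + d² − e²)/(2·f·d) ≈ 0.44976, so ∠E ≈ 63.27°.
The bisector from E has length 2·f·d·cos(∠E/2)/(f+d) ≈ 2.8659.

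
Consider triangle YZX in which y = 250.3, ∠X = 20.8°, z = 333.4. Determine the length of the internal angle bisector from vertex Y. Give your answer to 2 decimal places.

By the law of cosines, x² = y² + z² − 2·y·z·cos X = 17783, so x ≈ 133.35.
Law of cosines again: cos Y = (z² + x² − y²)/(2·z·x) ≈ 0.74548, so ∠Y ≈ 41.80°.
The bisector from Y has length 2·z·x·cos(∠Y/2)/(z+x) ≈ 177.97.

177.97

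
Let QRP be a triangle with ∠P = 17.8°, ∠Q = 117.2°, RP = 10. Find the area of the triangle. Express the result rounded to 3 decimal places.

The third angle is ∠R = 180° − ∠P − ∠Q = 45.00°.
Law of sines: PQ = RP·sin R/sin Q ≈ 7.9502.
Law of sines: QR = RP·sin P/sin Q ≈ 3.437.
Area = ½·RP·PQ·sin P ≈ 12.152.

area ≈ 12.152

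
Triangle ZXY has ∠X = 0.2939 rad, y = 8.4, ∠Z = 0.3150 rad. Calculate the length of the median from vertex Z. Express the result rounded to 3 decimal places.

m_Z ≈ 6.257

The third angle is ∠Y = π − ∠Z − ∠X = 2.5327 rad.
Law of sines: z = y·sin Z/sin Y ≈ 4.55.
Law of sines: x = y·sin X/sin Y ≈ 4.2544.
Median from Z: ½√(2·x² + 2·y² − z²) ≈ 6.2573.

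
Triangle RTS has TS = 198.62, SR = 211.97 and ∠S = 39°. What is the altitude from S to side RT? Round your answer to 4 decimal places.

192.5053

By the law of cosines, RT² = TS² + SR² − 2·TS·SR·cos S = 18943, so RT ≈ 137.63.
Area = ½·TS·SR·sin S ≈ 13248.
The altitude from S has length 2·area/RT ≈ 192.51.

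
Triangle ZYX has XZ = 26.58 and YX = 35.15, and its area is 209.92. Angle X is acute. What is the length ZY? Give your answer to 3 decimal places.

16.515

From area = ½·YX·XZ·sin X, we get sin X = 2·area/(YX·XZ) ≈ 0.44937.
Taking the acute solution, ∠X ≈ 26.70°.
Law of cosines then gives ZY ≈ 16.515.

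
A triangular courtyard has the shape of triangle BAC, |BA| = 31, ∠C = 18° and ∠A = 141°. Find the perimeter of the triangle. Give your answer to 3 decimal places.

The third angle is ∠B = 180° − ∠A − ∠C = 21.00°.
Law of sines: |AC| = |BA|·sin B/sin C ≈ 35.951.
Law of sines: |CB| = |BA|·sin A/sin C ≈ 63.132.
Semiperimeter s = (35.951+63.132+31)/2 = 65.042.
Perimeter = 35.951 + 63.132 + 31 = 130.08.

perimeter ≈ 130.083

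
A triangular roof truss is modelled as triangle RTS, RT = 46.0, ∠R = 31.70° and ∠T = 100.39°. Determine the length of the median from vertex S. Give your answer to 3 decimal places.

The third angle is ∠S = 180° − ∠R − ∠T = 47.91°.
Law of sines: TS = RT·sin R/sin S ≈ 32.572.
Law of sines: SR = RT·sin T/sin S ≈ 60.97.
Median from S: ½√(2·TS² + 2·SR² − RT²) ≈ 43.13.

43.130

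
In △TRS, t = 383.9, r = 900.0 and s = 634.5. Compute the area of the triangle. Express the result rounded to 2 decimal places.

102992.07

Semiperimeter p = (383.9 + 900 + 634.5)/2 = 959.2.
Heron's formula: area = √(959.2·575.3·59.2·324.7) ≈ 1.0299e+05.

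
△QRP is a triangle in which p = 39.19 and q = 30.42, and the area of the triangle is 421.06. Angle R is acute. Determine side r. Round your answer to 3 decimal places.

From area = ½·p·q·sin R, we get sin R = 2·area/(p·q) ≈ 0.70638.
Taking the acute solution, ∠R ≈ 44.94°.
Law of cosines then gives r ≈ 27.813.

27.813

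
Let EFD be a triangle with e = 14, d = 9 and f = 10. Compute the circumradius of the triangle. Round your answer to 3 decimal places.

By the law of cosines, cos E = (f² + d² − e²) / (2·f·d) ≈ -0.08333, so ∠E ≈ 94.78°.
Circumradius = e/(2 sin E) ≈ 7.0244.

7.024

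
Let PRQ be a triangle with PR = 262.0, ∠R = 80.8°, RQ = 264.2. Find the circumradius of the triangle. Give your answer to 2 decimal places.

172.74

By the law of cosines, QP² = PR² + RQ² − 2·PR·RQ·cos R = 1.1631e+05, so QP ≈ 341.04.
Area = ½·PR·RQ·sin R ≈ 34165.
Circumradius = QP/(2 sin R) ≈ 172.74.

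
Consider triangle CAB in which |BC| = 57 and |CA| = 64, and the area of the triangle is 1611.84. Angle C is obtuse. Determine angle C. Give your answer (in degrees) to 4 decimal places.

117.9100

From area = ½·|BC|·|CA|·sin C, we get sin C = 2·area/(|BC|·|CA|) ≈ 0.88368.
Taking the obtuse solution, ∠C ≈ 117.91°.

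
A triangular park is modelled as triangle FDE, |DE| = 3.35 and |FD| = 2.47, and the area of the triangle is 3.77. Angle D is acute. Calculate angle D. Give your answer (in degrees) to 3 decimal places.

From area = ½·|FD|·|DE|·sin D, we get sin D = 2·area/(|FD|·|DE|) ≈ 0.91123.
Taking the acute solution, ∠D ≈ 65.68°.

65.676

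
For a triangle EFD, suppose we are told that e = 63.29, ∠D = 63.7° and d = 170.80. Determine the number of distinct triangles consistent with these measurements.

1

e·sin D = 63.29·sin(63.7°) ≈ 56.74.
Since d ≥ e, exactly one triangle exists.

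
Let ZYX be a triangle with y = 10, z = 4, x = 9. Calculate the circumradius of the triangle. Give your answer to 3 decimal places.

By the law of cosines, cos Z = (y² + x² − z²) / (2·y·x) ≈ 0.91667, so ∠Z ≈ 23.56°.
Circumradius = z/(2 sin Z) ≈ 5.0043.

5.004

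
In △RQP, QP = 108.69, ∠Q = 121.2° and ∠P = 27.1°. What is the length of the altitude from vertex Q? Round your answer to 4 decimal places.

The third angle is ∠R = 180° − ∠Q − ∠P = 31.70°.
Law of sines: PR = QP·sin Q/sin R ≈ 176.93.
Law of sines: RQ = QP·sin P/sin R ≈ 94.226.
Area = ½·QP·PR·sin P ≈ 4380.1.
The altitude from Q has length 2·area/PR ≈ 49.513.

49.5132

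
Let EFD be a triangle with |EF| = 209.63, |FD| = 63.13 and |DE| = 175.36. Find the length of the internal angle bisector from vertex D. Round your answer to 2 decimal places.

By the law of cosines, cos D = (|FD|² + |DE|² − |EF|²) / (2·|FD|·|DE|) ≈ -0.41589, so ∠D ≈ 1.9997 rad.
The bisector from D has length 2·|FD|·|DE|·cos(∠D/2)/(|FD|+|DE|) ≈ 50.172.

50.17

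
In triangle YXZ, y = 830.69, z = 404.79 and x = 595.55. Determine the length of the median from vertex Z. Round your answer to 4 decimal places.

693.8293

Median from Z: ½√(2·y² + 2·x² − z²) ≈ 693.83.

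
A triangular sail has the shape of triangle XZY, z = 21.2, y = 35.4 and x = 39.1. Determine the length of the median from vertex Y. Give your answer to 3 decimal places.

Median from Y: ½√(2·x² + 2·z² − y²) ≈ 25.997.

25.997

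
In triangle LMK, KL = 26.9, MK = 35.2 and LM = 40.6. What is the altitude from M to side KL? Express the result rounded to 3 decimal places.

h_M ≈ 34.712

Semiperimeter s = (35.2 + 26.9 + 40.6)/2 = 51.35.
Heron's formula: area = √(51.35·16.15·24.45·10.75) ≈ 466.87.
The altitude from M has length 2·area/KL ≈ 34.712.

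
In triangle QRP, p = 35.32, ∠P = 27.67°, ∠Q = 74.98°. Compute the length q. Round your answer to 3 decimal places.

The third angle is ∠R = 180° − ∠P − ∠Q = 77.35°.
Law of sines: q = p·sin Q/sin P ≈ 73.46.

73.460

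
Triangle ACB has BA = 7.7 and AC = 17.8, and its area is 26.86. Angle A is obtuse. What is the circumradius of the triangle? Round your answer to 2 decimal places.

R ≈ 31.98

From area = ½·BA·AC·sin A, we get sin A = 2·area/(BA·AC) ≈ 0.39195.
Taking the obtuse solution, ∠A ≈ 156.92°.
Law of cosines then gives CB ≈ 25.066.
Circumradius = CB/(2 sin A) ≈ 31.977.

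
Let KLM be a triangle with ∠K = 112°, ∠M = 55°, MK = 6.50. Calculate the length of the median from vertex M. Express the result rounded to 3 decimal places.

The third angle is ∠L = 180° − ∠M − ∠K = 13.00°.
Law of sines: LM = MK·sin K/sin L ≈ 26.791.
Law of sines: KL = MK·sin M/sin L ≈ 23.67.
Median from M: ½√(2·LM² + 2·MK² − KL²) ≈ 15.49.

m_M ≈ 15.490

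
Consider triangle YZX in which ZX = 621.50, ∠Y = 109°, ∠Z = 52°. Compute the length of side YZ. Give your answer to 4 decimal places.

213.9996

The third angle is ∠X = 180° − ∠Y − ∠Z = 19.00°.
Law of sines: YZ = ZX·sin X/sin Y ≈ 214.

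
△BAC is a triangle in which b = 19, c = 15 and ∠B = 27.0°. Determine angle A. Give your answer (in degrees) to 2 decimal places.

∠A ≈ 132.00°

Law of sines: sin C = c·sin B/b ≈ 0.35841.
Since b ≥ c, only the acute value applies: ∠C ≈ 21.00°.
Then ∠A = 180° − ∠B − ∠C ≈ 132.00°.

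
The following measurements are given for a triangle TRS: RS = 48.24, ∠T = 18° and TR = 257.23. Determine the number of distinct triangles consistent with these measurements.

0

TR·sin T = 257.23·sin(18°) ≈ 79.49.
Since RS = 48.24 < 79.49 = TR sin T, no triangle exists.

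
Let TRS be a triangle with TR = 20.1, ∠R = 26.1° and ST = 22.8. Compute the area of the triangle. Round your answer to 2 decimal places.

Law of sines: sin S = TR·sin R/ST ≈ 0.38784.
Since ST ≥ TR, only the acute value applies: ∠S ≈ 22.82°.
Then ∠T = 180° − ∠R − ∠S ≈ 131.08°.
Law of sines gives RS = ST·sin T/sin R ≈ 39.066.
Area = ½·ST·TR·sin T ≈ 172.72.

area ≈ 172.72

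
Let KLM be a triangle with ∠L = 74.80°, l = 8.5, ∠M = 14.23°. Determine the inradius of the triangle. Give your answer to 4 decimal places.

The third angle is ∠K = 180° − ∠L − ∠M = 90.97°.
Law of sines: k = l·sin K/sin L ≈ 8.8069.
Law of sines: m = l·sin M/sin L ≈ 2.1652.
Area = ½·l·k·sin M ≈ 9.2007.
Semiperimeter s = (8.8069+8.5+2.1652)/2 = 9.736.
Inradius = area/s = 9.2007/9.736 ≈ 0.94501.

r ≈ 0.9450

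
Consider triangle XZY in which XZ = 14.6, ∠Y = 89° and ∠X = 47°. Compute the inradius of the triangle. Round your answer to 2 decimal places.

The third angle is ∠Z = 180° − ∠Y − ∠X = 44.00°.
Law of sines: ZY = XZ·sin X/sin Y ≈ 10.679.
Law of sines: YX = XZ·sin Z/sin Y ≈ 10.144.
Area = ½·XZ·ZY·sin Z ≈ 54.155.
Semiperimeter s = (10.679+10.144+14.6)/2 = 17.711.
Inradius = area/s = 54.155/17.711 ≈ 3.0576.

r ≈ 3.06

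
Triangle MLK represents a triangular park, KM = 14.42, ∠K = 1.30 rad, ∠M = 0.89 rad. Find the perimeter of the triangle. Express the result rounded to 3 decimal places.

perimeter ≈ 45.242

The third angle is ∠L = π − ∠K − ∠M = 0.952 rad.
Law of sines: LK = KM·sin M/sin L ≈ 13.76.
Law of sines: ML = KM·sin K/sin L ≈ 17.062.
Semiperimeter s = (13.76+14.42+17.062)/2 = 22.621.
Perimeter = 13.76 + 14.42 + 17.062 = 45.242.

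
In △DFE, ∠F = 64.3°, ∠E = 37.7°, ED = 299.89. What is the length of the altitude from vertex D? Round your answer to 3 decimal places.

The third angle is ∠D = 180° − ∠F − ∠E = 78.00°.
Law of sines: FE = ED·sin D/sin F ≈ 325.54.
Law of sines: DF = ED·sin E/sin F ≈ 203.52.
Area = ½·ED·FE·sin E ≈ 29851.
The altitude from D has length 2·area/FE ≈ 183.39.

h_D ≈ 183.391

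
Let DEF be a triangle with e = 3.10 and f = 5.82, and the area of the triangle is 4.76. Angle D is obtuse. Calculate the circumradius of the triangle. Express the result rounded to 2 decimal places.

R ≈ 8.16

From area = ½·e·f·sin D, we get sin D = 2·area/(e·f) ≈ 0.52766.
Taking the obtuse solution, ∠D ≈ 148.15°.
Law of cosines then gives d ≈ 8.6101.
Circumradius = d/(2 sin D) ≈ 8.1588.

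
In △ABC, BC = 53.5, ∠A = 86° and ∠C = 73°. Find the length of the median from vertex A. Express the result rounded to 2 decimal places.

28.01

The third angle is ∠B = 180° − ∠C − ∠A = 21.00°.
Law of sines: CA = BC·sin B/sin A ≈ 19.22.
Law of sines: AB = BC·sin C/sin A ≈ 51.287.
Median from A: ½√(2·CA² + 2·AB² − BC²) ≈ 28.006.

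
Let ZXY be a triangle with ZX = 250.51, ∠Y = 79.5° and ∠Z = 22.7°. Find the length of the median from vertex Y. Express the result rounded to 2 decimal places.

The third angle is ∠X = 180° − ∠Y − ∠Z = 77.80°.
Law of sines: XY = ZX·sin Z/sin Y ≈ 98.32.
Law of sines: YZ = ZX·sin X/sin Y ≈ 249.02.
Median from Y: ½√(2·XY² + 2·YZ² − ZX²) ≈ 141.95.

141.95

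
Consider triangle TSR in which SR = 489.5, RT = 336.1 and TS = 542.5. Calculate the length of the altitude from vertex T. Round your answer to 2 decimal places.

h_T ≈ 330.79

Semiperimeter s = (489.5 + 336.1 + 542.5)/2 = 684.05.
Heron's formula: area = √(684.05·194.55·347.95·141.55) ≈ 80960.
The altitude from T has length 2·area/SR ≈ 330.79.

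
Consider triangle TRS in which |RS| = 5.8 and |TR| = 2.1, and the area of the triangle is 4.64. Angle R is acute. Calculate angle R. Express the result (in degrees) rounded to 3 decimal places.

From area = ½·|TR|·|RS|·sin R, we get sin R = 2·area/(|TR|·|RS|) ≈ 0.76190.
Taking the acute solution, ∠R ≈ 49.63°.

∠R ≈ 49.632°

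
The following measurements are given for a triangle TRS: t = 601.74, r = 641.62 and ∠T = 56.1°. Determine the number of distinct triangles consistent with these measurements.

r·sin T = 641.62·sin(56.1°) ≈ 532.6.
Since r sin T < t < r (532.6 < 601.74 < 641.62), two triangles exist.

2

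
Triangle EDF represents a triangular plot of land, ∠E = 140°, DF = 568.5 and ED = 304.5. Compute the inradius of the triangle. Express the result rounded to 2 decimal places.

r ≈ 50.12

Law of sines: sin F = ED·sin E/DF ≈ 0.34429.
Since DF ≥ ED, only the acute value applies: ∠F ≈ 20.14°.
Then ∠D = 180° − ∠E − ∠F ≈ 19.86°.
Law of sines gives FE = DF·sin D/sin E ≈ 300.48.
Area = ½·DF·ED·sin D ≈ 29407.
Semiperimeter s = (568.5+300.48+304.5)/2 = 586.74.
Inradius = area/s = 29407/586.74 ≈ 50.119.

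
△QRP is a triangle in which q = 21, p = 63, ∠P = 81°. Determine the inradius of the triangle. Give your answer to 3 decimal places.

Law of sines: sin Q = q·sin P/p ≈ 0.32923.
Since p ≥ q, only the acute value applies: ∠Q ≈ 19.22°.
Then ∠R = 180° − ∠P − ∠Q ≈ 79.78°.
Law of sines gives r = p·sin R/sin P ≈ 62.773.
Area = ½·p·q·sin R ≈ 651.
Semiperimeter s = (21+62.773+63)/2 = 73.386.
Inradius = area/s = 651/73.386 ≈ 8.8709.

8.871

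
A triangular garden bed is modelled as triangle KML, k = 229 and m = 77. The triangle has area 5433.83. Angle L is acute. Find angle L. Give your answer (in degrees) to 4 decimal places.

38.0483

From area = ½·k·m·sin L, we get sin L = 2·area/(k·m) ≈ 0.61633.
Taking the acute solution, ∠L ≈ 38.05°.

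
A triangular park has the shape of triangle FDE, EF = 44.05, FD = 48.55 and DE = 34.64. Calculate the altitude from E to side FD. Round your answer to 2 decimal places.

h_E ≈ 30.38

Semiperimeter s = (34.64 + 44.05 + 48.55)/2 = 63.62.
Heron's formula: area = √(63.62·28.98·19.57·15.07) ≈ 737.39.
The altitude from E has length 2·area/FD ≈ 30.377.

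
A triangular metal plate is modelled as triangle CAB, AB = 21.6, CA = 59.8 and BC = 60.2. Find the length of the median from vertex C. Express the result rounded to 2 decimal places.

59.02

Median from C: ½√(2·BC² + 2·CA² − AB²) ≈ 59.02.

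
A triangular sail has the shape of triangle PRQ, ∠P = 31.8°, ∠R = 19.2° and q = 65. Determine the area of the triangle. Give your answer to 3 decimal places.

471.073

The third angle is ∠Q = 180° − ∠P − ∠R = 129.00°.
Law of sines: p = q·sin P/sin Q ≈ 44.074.
Law of sines: r = q·sin R/sin Q ≈ 27.506.
Area = ½·q·p·sin R ≈ 471.07.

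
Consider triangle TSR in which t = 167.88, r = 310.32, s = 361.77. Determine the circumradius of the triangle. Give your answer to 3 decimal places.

181.227

By the law of cosines, cos T = (s² + r² − t²) / (2·s·r) ≈ 0.88627, so ∠T ≈ 27.59°.
Circumradius = t/(2 sin T) ≈ 181.23.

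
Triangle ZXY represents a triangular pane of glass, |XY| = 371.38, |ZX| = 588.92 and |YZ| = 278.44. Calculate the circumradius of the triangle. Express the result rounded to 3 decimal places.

By the law of cosines, cos Z = (|YZ|² + |ZX|² − |XY|²) / (2·|YZ|·|ZX|) ≈ 0.87338, so ∠Z ≈ 29.15°.
Circumradius = |XY|/(2 sin Z) ≈ 381.27.

381.266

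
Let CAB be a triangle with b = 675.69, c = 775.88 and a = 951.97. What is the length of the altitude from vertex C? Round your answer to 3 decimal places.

Semiperimeter s = (775.88 + 951.97 + 675.69)/2 = 1201.8.
Heron's formula: area = √(1201.8·425.89·249.8·526.08) ≈ 2.5935e+05.
The altitude from C has length 2·area/c ≈ 668.52.

668.524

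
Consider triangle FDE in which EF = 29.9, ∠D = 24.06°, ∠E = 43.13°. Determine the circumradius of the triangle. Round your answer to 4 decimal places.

36.6697

The third angle is ∠F = 180° − ∠D − ∠E = 112.81°.
Law of sines: DE = EF·sin F/sin D ≈ 67.604.
Law of sines: FD = EF·sin E/sin D ≈ 50.139.
Circumradius = EF/(2 sin D) ≈ 36.67.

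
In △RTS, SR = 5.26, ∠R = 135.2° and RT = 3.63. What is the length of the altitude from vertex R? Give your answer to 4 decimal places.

By the law of cosines, TS² = SR² + RT² − 2·SR·RT·cos R = 67.941, so TS ≈ 8.2427.
Area = ½·SR·RT·sin R ≈ 6.7271.
The altitude from R has length 2·area/TS ≈ 1.6323.

h_R ≈ 1.6323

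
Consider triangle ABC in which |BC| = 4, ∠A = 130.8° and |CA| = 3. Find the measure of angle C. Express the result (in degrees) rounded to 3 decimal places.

∠C ≈ 14.607°

Law of sines: sin B = |CA|·sin A/|BC| ≈ 0.56775.
Since |BC| ≥ |CA|, only the acute value applies: ∠B ≈ 34.59°.
Then ∠C = 180° − ∠A − ∠B ≈ 14.61°.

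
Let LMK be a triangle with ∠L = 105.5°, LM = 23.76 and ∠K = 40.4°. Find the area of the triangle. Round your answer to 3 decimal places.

235.289

The third angle is ∠M = 180° − ∠K − ∠L = 34.10°.
Law of sines: MK = LM·sin L/sin K ≈ 35.327.
Law of sines: KL = LM·sin M/sin K ≈ 20.553.
Area = ½·LM·MK·sin M ≈ 235.29.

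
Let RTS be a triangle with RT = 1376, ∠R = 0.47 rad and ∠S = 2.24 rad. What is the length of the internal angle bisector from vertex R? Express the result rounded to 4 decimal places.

The third angle is ∠T = π − ∠S − ∠R = 0.432 rad.
Law of sines: TS = RT·sin R/sin S ≈ 794.54.
Law of sines: SR = RT·sin T/sin S ≈ 733.89.
The bisector from R has length 2·SR·RT·cos(∠R/2)/(SR+RT) ≈ 930.93.

t_R ≈ 930.9310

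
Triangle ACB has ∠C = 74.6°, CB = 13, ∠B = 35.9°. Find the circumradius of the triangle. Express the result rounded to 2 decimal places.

The third angle is ∠A = 180° − ∠C − ∠B = 69.50°.
Law of sines: BA = CB·sin C/sin A ≈ 13.381.
Law of sines: AC = CB·sin B/sin A ≈ 8.1382.
Circumradius = CB/(2 sin A) ≈ 6.9395.

R ≈ 6.94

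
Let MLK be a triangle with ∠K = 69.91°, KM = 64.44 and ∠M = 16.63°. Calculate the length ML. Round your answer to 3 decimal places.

60.630

The third angle is ∠L = 180° − ∠K − ∠M = 93.46°.
Law of sines: ML = KM·sin K/sin L ≈ 60.63.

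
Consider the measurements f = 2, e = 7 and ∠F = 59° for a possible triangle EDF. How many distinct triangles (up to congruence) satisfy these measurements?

0

e·sin F = 7·sin(59°) ≈ 6.
Since f = 2 < 6 = e sin F, no triangle exists.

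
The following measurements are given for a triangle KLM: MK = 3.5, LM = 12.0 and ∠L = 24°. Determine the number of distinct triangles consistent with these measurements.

0

LM·sin L = 12.0·sin(24°) ≈ 4.881.
Since MK = 3.5 < 4.881 = LM sin L, no triangle exists.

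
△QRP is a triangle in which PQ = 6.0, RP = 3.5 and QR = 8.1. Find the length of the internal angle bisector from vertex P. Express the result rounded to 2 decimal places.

t_P ≈ 2.39

By the law of cosines, cos P = (RP² + PQ² − QR²) / (2·RP·PQ) ≈ -0.41333, so ∠P ≈ 114.41°.
The bisector from P has length 2·RP·PQ·cos(∠P/2)/(RP+PQ) ≈ 2.3945.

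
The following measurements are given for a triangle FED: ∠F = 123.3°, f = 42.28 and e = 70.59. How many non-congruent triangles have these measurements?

0

e·sin F = 70.59·sin(123.3°) ≈ 59.
Since ∠F is not acute, a triangle exists only if f > e; here f ≤ e, so there is no triangle.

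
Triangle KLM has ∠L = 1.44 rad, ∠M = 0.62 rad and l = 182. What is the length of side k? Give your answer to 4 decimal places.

162.0368

The third angle is ∠K = π − ∠L − ∠M = 1.082 rad.
Law of sines: k = l·sin K/sin L ≈ 162.04.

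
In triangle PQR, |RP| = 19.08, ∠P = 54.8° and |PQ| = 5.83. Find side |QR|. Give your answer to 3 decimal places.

By the law of cosines, |QR|² = |RP|² + |PQ|² − 2·|RP|·|PQ|·cos P = 269.79, so |QR| ≈ 16.425.

16.425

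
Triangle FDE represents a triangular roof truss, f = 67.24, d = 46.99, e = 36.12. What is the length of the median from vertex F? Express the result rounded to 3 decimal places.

m_F ≈ 25.021

Median from F: ½√(2·d² + 2·e² − f²) ≈ 25.021.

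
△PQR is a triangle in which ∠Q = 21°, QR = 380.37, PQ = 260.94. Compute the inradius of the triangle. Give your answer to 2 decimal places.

r ≈ 44.08

By the law of cosines, RP² = PQ² + QR² − 2·PQ·QR·cos Q = 27448, so RP ≈ 165.68.
Area = ½·PQ·QR·sin Q ≈ 17785.
Semiperimeter s = (380.37+165.68+260.94)/2 = 403.49.
Inradius = area/s = 17785/403.49 ≈ 44.077.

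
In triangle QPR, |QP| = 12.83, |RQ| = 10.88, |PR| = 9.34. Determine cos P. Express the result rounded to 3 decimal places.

0.557

By the law of cosines, cos P = (|QP|² + |PR|² − |RQ|²) / (2·|QP|·|PR|) ≈ 0.55690, so ∠P ≈ 0.980 rad.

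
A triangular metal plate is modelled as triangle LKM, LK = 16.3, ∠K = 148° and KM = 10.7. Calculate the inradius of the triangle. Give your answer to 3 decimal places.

By the law of cosines, ML² = LK² + KM² − 2·LK·KM·cos K = 676, so ML ≈ 26.
Area = ½·LK·KM·sin K ≈ 46.212.
Semiperimeter s = (10.7+26+16.3)/2 = 26.5.
Inradius = area/s = 46.212/26.5 ≈ 1.7438.

r ≈ 1.744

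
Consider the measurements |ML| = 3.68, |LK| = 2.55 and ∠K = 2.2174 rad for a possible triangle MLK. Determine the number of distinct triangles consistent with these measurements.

1

|LK|·sin K = 2.55·sin(2.2174 rad) ≈ 2.035.
Since ∠K is not acute, a triangle exists only if |ML| > |LK|; here |ML| > |LK|, so there is exactly one triangle.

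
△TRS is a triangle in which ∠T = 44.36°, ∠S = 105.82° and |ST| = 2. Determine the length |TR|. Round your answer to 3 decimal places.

The third angle is ∠R = 180° − ∠S − ∠T = 29.82°.
Law of sines: |TR| = |ST|·sin S/sin R ≈ 3.8696.

3.870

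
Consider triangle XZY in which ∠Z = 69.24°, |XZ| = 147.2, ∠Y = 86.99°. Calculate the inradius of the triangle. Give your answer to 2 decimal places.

23.74

The third angle is ∠X = 180° − ∠Z − ∠Y = 23.77°.
Law of sines: |ZY| = |XZ|·sin X/sin Y ≈ 59.413.
Law of sines: |YX| = |XZ|·sin Z/sin Y ≈ 137.83.
Area = ½·|XZ|·|ZY|·sin Z ≈ 4088.9.
Semiperimeter s = (59.413+137.83+147.2)/2 = 172.22.
Inradius = area/s = 4088.9/172.22 ≈ 23.742.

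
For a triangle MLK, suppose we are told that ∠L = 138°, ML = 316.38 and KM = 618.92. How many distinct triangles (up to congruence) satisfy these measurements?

ML·sin L = 316.38·sin(138°) ≈ 211.7.
Since ∠L is not acute, a triangle exists only if KM > ML; here KM > ML, so there is exactly one triangle.

1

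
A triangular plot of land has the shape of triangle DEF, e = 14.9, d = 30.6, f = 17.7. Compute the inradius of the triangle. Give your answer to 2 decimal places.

2.71

Semiperimeter s = (30.6 + 14.9 + 17.7)/2 = 31.6.
Heron's formula: area = √(31.6·1·16.7·13.9) ≈ 85.646.
Inradius = area/s = 85.646/31.6 ≈ 2.7103.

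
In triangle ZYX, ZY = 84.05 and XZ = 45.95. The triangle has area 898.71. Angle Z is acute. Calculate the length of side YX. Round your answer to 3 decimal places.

From area = ½·XZ·ZY·sin Z, we get sin Z = 2·area/(XZ·ZY) ≈ 0.46540.
Taking the acute solution, ∠Z ≈ 27.74°.
Law of cosines then gives YX ≈ 48.364.

48.364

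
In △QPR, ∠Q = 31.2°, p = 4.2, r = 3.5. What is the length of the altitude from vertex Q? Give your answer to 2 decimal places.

By the law of cosines, q² = p² + r² − 2·p·r·cos Q = 4.7423, so q ≈ 2.1777.
Area = ½·p·r·sin Q ≈ 3.8075.
The altitude from Q has length 2·area/q ≈ 3.4968.

3.50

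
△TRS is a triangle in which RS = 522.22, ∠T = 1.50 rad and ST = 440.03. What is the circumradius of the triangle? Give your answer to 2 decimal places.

261.77

Law of sines: sin R = ST·sin T/RS ≈ 0.84050.
Since RS ≥ ST, only the acute value applies: ∠R ≈ 0.998 rad.
Then ∠S = π − ∠T − ∠R ≈ 0.643 rad.
Law of sines gives TR = RS·sin S/sin T ≈ 314.07.
Circumradius = RS/(2 sin T) ≈ 261.77.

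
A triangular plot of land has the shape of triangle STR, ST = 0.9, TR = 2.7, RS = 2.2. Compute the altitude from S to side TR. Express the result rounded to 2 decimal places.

h_S ≈ 0.67

Semiperimeter s = (2.7 + 2.2 + 0.9)/2 = 2.9.
Heron's formula: area = √(2.9·0.2·0.7·2) ≈ 0.90111.
The altitude from S has length 2·area/TR ≈ 0.66749.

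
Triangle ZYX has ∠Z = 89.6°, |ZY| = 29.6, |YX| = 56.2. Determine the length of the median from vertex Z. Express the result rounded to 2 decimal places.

Law of sines: sin X = |ZY|·sin Z/|YX| ≈ 0.52668.
Since |YX| ≥ |ZY|, only the acute value applies: ∠X ≈ 31.78°.
Then ∠Y = 180° − ∠Z − ∠X ≈ 58.62°.
Law of sines gives |XZ| = |YX|·sin Y/sin Z ≈ 47.98.
Median from Z: ½√(2·|XZ|² + 2·|ZY|² − |YX|²) ≈ 28.276.

m_Z ≈ 28.28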